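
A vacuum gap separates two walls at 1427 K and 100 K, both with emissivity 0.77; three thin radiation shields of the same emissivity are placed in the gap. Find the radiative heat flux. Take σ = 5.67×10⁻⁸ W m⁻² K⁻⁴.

Each of the 4 gaps contributes resistance (2/ε − 1) = 2/0.77 − 1 = 1.597; total = 6.390.
q = σ(T₁⁴ − T₂⁴) / 6.390 = 5.67×10⁻⁸ × 4.15×10^12 / 6.390 = 36800 W/m².

q ≈ 36800 W/m²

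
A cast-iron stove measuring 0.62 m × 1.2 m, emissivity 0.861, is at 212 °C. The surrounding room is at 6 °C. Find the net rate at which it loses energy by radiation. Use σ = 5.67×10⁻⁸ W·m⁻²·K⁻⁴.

Q ≈ 1790 W

A = 0.62 × 1.2 = 0.744 m².
Convert: 212 °C = 485 K; 6 °C = 279 K.
Q = εσA(T⁴ − T_s⁴). T⁴ − T_s⁴ = (485)⁴ − (279)⁴ = 5.53×10^10 − 6.06×10^9 = 4.93×10^10 K⁴.
Q = 0.861 × 5.67×10⁻⁸ × 0.744 × 4.93×10^10 = 1790 W.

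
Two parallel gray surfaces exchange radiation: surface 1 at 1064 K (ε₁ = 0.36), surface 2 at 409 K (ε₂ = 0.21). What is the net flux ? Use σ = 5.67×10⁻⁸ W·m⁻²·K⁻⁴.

For two large parallel gray plates, q = σ(T₁⁴ − T₂⁴) / (1/ε₁ + 1/ε₂ − 1).
1/ε₁ + 1/ε₂ − 1 = 1/0.36 + 1/0.21 − 1 = 6.540.
T₁⁴ − T₂⁴ = 1.28×10^12 − 2.80×10^10 = 1.25×10^12 K⁴.
q = 5.67×10⁻⁸ × 1.25×10^12 / 6.540 = 10900 W/m².

q ≈ 10900 W/m²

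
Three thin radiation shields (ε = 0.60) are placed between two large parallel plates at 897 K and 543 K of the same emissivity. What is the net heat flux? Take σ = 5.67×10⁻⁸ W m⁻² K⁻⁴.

Each of the 4 gaps contributes resistance (2/ε − 1) = 2/0.60 − 1 = 2.333; total = 9.333.
q = σ(T₁⁴ − T₂⁴) / 9.333 = 5.67×10⁻⁸ × 5.60×10^11 / 9.333 = 3400 W/m².

q ≈ 3400 W/m²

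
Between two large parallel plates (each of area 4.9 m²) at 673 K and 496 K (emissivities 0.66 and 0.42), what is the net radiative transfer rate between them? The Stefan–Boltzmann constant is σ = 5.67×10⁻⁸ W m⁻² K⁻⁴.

For two large parallel gray plates, q = σ(T₁⁴ − T₂⁴) / (1/ε₁ + 1/ε₂ − 1).
1/ε₁ + 1/ε₂ − 1 = 1/0.66 + 1/0.42 − 1 = 2.896.
T₁⁴ − T₂⁴ = 2.05×10^11 − 6.05×10^10 = 1.45×10^11 K⁴.
q = 5.67×10⁻⁸ × 1.45×10^11 / 2.896 = 2830 W/m².
Q = q·A = 2830 × 4.9 = 13900 W.

Q ≈ 13900 W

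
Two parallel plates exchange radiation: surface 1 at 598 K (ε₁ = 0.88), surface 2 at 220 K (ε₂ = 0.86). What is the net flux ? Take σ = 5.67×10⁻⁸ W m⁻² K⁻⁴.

For two large parallel gray plates, q = σ(T₁⁴ − T₂⁴) / (1/ε₁ + 1/ε₂ − 1).
1/ε₁ + 1/ε₂ − 1 = 1/0.88 + 1/0.86 − 1 = 1.299.
T₁⁴ − T₂⁴ = 1.28×10^11 − 2.34×10^9 = 1.26×10^11 K⁴.
q = 5.67×10⁻⁸ × 1.26×10^11 / 1.299 = 5480 W/m².

q ≈ 5480 W/m²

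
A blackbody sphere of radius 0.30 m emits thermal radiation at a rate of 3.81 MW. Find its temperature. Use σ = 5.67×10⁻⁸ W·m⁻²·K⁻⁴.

T ≈ 2780 K

A = 4πr² = 4π × (0.30)² = 1.13 m².
From P = σAT⁴, T = (P / σA)^(1/4) = (3.81×10^6 / (5.67×10⁻⁸ × 1.13))^(1/4).
T = (5.94×10^13)^(1/4) = 2780 K.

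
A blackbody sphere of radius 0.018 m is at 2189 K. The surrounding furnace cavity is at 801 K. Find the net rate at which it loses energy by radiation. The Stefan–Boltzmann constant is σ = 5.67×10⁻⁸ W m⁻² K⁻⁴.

A = 4πr² = 4π × (0.018)² = 4.07×10^-3 m².
Q = σA(T⁴ − T_s⁴). T⁴ − T_s⁴ = (2189)⁴ − (801)⁴ = 2.30×10^13 − 4.12×10^11 = 2.25×10^13 K⁴.
Q = 5.67×10⁻⁸ × 4.07×10^-3 × 2.25×10^13 = 5210 W.

Q ≈ 5210 W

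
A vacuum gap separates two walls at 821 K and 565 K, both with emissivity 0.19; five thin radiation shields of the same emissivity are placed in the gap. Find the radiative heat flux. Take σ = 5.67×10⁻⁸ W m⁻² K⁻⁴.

q ≈ 350 W/m²

Each of the 6 gaps contributes resistance (2/ε − 1) = 2/0.19 − 1 = 9.526; total = 57.16.
q = σ(T₁⁴ − T₂⁴) / 57.16 = 5.67×10⁻⁸ × 3.52×10^11 / 57.16 = 350 W/m².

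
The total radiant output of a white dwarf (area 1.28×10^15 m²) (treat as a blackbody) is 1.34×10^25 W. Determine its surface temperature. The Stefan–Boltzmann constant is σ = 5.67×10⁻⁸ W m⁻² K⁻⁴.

T ≈ 20700 K

From P = σAT⁴, T = (P / σA)^(1/4) = (1.34×10^25 / (5.67×10⁻⁸ × 1.28×10^15))^(1/4).
T = (1.85×10^17)^(1/4) = 20700 K.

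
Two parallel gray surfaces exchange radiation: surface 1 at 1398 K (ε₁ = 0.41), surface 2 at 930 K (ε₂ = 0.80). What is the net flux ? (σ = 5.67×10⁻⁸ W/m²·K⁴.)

q ≈ 64800 W/m²

For two large parallel gray plates, q = σ(T₁⁴ − T₂⁴) / (1/ε₁ + 1/ε₂ − 1).
1/ε₁ + 1/ε₂ − 1 = 1/0.41 + 1/0.80 − 1 = 2.689.
T₁⁴ − T₂⁴ = 3.82×10^12 − 7.48×10^11 = 3.07×10^12 K⁴.
q = 5.67×10⁻⁸ × 3.07×10^12 / 2.689 = 64800 W/m².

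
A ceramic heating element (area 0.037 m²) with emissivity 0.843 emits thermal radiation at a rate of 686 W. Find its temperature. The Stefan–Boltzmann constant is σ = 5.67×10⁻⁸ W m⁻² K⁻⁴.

T ≈ 789 K

From P = εσAT⁴, T = (P / εσA)^(1/4) = (686 / (0.843 × 5.67×10⁻⁸ × 0.0370))^(1/4).
T = (3.88×10^11)^(1/4) = 789 K.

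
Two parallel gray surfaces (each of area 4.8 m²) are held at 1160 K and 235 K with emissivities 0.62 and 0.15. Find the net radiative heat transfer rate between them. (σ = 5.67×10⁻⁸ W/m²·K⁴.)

For two large parallel gray plates, q = σ(T₁⁴ − T₂⁴) / (1/ε₁ + 1/ε₂ − 1).
1/ε₁ + 1/ε₂ − 1 = 1/0.62 + 1/0.15 − 1 = 7.280.
T₁⁴ − T₂⁴ = 1.81×10^12 − 3.05×10^9 = 1.81×10^12 K⁴.
q = 5.67×10⁻⁸ × 1.81×10^12 / 7.280 = 14100 W/m².
Q = q·A = 14100 × 4.8 = 67600 W.

Q ≈ 67600 W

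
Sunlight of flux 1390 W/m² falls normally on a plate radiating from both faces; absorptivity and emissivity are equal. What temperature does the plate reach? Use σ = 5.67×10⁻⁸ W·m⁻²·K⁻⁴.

T ≈ 333 K

Absorbed flux αS = emitted flux 2εσT⁴ per unit area; with α = ε this gives T = (S/2σ)^(1/4).
T = (1390 / (2 × 5.67×10⁻⁸))^(1/4) = (1.23×10^10)^(1/4).
T = 333 K.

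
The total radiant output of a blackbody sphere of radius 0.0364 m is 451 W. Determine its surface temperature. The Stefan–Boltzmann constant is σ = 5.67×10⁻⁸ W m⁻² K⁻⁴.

T ≈ 831 K

A = 4πr² = 4π × (0.0364)² = 0.0166 m².
From P = σAT⁴, T = (P / σA)^(1/4) = (451 / (5.67×10⁻⁸ × 0.0166))^(1/4).
T = (4.78×10^11)^(1/4) = 831 K.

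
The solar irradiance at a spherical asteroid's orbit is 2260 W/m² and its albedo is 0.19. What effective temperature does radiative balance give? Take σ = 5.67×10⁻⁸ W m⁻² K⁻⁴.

Power absorbed = (1−a)S·πR²; power emitted = 4πR²σT⁴. Equating and cancelling πR²:
T = ((1−a)S / 4σ)^(1/4) = (1830 / (4 × 5.67×10⁻⁸))^(1/4) = (8.07×10^9)^(1/4).
T = 300 K.

T ≈ 300 K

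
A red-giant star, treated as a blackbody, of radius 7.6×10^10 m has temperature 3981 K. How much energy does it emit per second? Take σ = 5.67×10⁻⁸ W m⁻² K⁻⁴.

A = 4πr² = 4π × (7.6×10^10)² = 7.26×10^22 m².
P = σAT⁴ = 5.67×10⁻⁸ × 7.26×10^22 × (3981)⁴ = 5.67×10⁻⁸ × 7.26×10^22 × 2.51×10^14.
P = 1.03×10^30 W.

P ≈ 1.03×10^30 W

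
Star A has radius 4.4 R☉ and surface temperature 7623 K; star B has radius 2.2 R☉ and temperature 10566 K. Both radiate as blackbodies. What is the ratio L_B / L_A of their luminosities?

L = 4πR²σT⁴ ∝ R²T⁴, so L_B/L_A = (2.2/4.4)² × (10566/7623)⁴ = 0.250 × 3.69 = 0.923.

L_B/L_A ≈ 0.923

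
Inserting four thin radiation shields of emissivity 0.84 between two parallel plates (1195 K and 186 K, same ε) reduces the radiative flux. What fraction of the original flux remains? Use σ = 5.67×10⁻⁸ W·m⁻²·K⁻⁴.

ratio ≈ 0.200

With N identical shields there are N+1 = 5 gaps in series, each with the same radiative resistance, so the flux falls to 1/(N+1) of its unshielded value.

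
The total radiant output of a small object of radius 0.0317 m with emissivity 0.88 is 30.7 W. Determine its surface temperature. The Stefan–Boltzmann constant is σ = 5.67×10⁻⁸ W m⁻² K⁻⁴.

T ≈ 470 K

A = 4πr² = 4π × (0.0317)² = 0.0126 m².
From P = εσAT⁴, T = (P / εσA)^(1/4) = (30.7 / (0.88 × 5.67×10⁻⁸ × 0.0126))^(1/4).
T = (4.87×10^10)^(1/4) = 470 K.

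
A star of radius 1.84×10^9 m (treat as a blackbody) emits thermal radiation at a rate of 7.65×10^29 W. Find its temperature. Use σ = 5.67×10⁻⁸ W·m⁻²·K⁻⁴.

T ≈ 23700 K

A = 4πr² = 4π × (1.84×10^9)² = 4.25×10^19 m².
From P = σAT⁴, T = (P / σA)^(1/4) = (7.65×10^29 / (5.67×10⁻⁸ × 4.25×10^19))^(1/4).
T = (3.17×10^17)^(1/4) = 23700 K.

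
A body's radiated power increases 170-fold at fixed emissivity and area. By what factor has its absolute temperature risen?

factor ≈ 3.61

P ∝ T⁴ ⇒ T ∝ P^(1/4), so T scales by (170)^(1/4) = 3.61.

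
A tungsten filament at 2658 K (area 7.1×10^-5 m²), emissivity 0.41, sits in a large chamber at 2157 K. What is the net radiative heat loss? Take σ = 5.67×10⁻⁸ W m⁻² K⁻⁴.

Q = εσA(T⁴ − T_s⁴). T⁴ − T_s⁴ = (2658)⁴ − (2157)⁴ = 4.99×10^13 − 2.16×10^13 = 2.83×10^13 K⁴.
Q = 0.41 × 5.67×10⁻⁸ × 7.10×10^-5 × 2.83×10^13 = 46.7 W.

Q ≈ 46.7 W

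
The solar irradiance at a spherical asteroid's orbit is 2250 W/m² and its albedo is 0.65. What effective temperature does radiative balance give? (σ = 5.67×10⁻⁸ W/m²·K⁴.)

T ≈ 243 K

Power absorbed = (1−a)S·πR²; power emitted = 4πR²σT⁴. Equating and cancelling πR²:
T = ((1−a)S / 4σ)^(1/4) = (788 / (4 × 5.67×10⁻⁸))^(1/4) = (3.47×10^9)^(1/4).
T = 243 K.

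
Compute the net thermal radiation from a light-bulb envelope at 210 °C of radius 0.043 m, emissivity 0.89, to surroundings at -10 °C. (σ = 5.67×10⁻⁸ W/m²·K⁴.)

Q ≈ 58.2 W

A = 4πr² = 4π × (0.043)² = 0.0232 m².
Convert: 210 °C = 483 K; -10 °C = 263 K.
Q = εσA(T⁴ − T_s⁴). T⁴ − T_s⁴ = (483)⁴ − (263)⁴ = 5.44×10^10 − 4.78×10^9 = 4.96×10^10 K⁴.
Q = 0.89 × 5.67×10⁻⁸ × 0.0232 × 4.96×10^10 = 58.2 W.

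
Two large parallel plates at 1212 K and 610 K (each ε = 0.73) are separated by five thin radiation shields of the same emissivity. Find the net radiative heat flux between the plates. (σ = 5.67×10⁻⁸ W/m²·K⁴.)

Each of the 6 gaps contributes resistance (2/ε − 1) = 2/0.73 − 1 = 1.740; total = 10.44.
q = σ(T₁⁴ − T₂⁴) / 10.44 = 5.67×10⁻⁸ × 2.02×10^12 / 10.44 = 11000 W/m².

q ≈ 11000 W/m²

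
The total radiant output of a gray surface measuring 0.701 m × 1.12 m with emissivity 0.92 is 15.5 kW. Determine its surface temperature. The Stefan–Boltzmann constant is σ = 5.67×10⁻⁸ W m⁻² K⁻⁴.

T ≈ 784 K

A = 0.701 × 1.12 = 0.785 m².
From P = εσAT⁴, T = (P / εσA)^(1/4) = (15500 / (0.92 × 5.67×10⁻⁸ × 0.785))^(1/4).
T = (3.78×10^11)^(1/4) = 784 K.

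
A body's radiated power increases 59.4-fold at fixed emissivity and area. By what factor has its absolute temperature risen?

factor ≈ 2.78

P ∝ T⁴ ⇒ T ∝ P^(1/4), so T scales by (59.4)^(1/4) = 2.78.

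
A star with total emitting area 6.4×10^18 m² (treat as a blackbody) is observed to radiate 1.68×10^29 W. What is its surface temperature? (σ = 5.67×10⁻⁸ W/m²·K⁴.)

T ≈ 26100 K

From P = σAT⁴, T = (P / σA)^(1/4) = (1.68×10^29 / (5.67×10⁻⁸ × 6.40×10^18))^(1/4).
T = (4.63×10^17)^(1/4) = 26100 K.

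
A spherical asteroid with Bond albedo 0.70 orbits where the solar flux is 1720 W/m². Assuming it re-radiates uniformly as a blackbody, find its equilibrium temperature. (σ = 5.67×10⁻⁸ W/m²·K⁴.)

T ≈ 218 K

Power absorbed = (1−a)S·πR²; power emitted = 4πR²σT⁴. Equating and cancelling πR²:
T = ((1−a)S / 4σ)^(1/4) = (516 / (4 × 5.67×10⁻⁸))^(1/4) = (2.28×10^9)^(1/4).
T = 218 K.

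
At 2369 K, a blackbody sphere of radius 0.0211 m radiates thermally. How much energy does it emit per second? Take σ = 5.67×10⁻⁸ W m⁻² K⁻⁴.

P ≈ 9990 W

A = 4πr² = 4π × (0.0211)² = 5.59×10^-3 m².
P = σAT⁴ = 5.67×10⁻⁸ × 5.59×10^-3 × (2369)⁴ = 5.67×10⁻⁸ × 5.59×10^-3 × 3.15×10^13.
P = 9990 W.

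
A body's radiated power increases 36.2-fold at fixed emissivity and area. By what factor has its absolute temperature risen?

P ∝ T⁴ ⇒ T ∝ P^(1/4), so T scales by (36.2)^(1/4) = 2.45.

factor ≈ 2.45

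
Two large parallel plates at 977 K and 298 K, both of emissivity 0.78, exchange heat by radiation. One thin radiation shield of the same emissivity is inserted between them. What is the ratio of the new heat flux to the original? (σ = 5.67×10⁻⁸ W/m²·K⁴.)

ratio ≈ 0.500

With N identical shields there are N+1 = 2 gaps in series, each with the same radiative resistance, so the flux falls to 1/(N+1) of its unshielded value.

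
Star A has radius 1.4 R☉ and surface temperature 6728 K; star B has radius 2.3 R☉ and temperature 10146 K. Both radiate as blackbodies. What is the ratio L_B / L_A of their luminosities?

L = 4πR²σT⁴ ∝ R²T⁴, so L_B/L_A = (2.3/1.4)² × (10146/6728)⁴ = 2.70 × 5.17 = 14.0.

L_B/L_A ≈ 14.0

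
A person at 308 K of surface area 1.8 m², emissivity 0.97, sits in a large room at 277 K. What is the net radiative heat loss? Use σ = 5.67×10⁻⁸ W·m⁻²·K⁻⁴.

Q ≈ 308 W

Q = εσA(T⁴ − T_s⁴). T⁴ − T_s⁴ = (308)⁴ − (277)⁴ = 9.00×10^9 − 5.89×10^9 = 3.11×10^9 K⁴.
Q = 0.97 × 5.67×10⁻⁸ × 1.80 × 3.11×10^9 = 308 W.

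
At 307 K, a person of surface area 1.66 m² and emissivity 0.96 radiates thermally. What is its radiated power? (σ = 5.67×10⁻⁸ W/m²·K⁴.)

Stefan–Boltzmann: P = εσAT⁴ = 0.96 × 5.67×10⁻⁸ × 1.66 × (307)⁴ = 0.96 × 5.67×10⁻⁸ × 1.66 × 8.88×10^9.
P = 803 W.

P ≈ 803 W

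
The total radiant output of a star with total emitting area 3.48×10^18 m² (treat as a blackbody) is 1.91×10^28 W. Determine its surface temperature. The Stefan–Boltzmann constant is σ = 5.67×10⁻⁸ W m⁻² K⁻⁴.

T ≈ 17600 K

From P = σAT⁴, T = (P / σA)^(1/4) = (1.91×10^28 / (5.67×10⁻⁸ × 3.48×10^18))^(1/4).
T = (9.68×10^16)^(1/4) = 17600 K.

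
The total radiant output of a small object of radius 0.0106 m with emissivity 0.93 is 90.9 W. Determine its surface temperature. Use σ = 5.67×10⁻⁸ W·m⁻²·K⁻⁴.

T ≈ 1050 K

A = 4πr² = 4π × (0.0106)² = 1.41×10^-3 m².
From P = εσAT⁴, T = (P / εσA)^(1/4) = (90.9 / (0.93 × 5.67×10⁻⁸ × 1.41×10^-3))^(1/4).
T = (1.22×10^12)^(1/4) = 1050 K.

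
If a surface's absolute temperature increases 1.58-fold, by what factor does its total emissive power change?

P ∝ T⁴, so the power scales as (1.58)⁴ = 6.23.

factor ≈ 6.23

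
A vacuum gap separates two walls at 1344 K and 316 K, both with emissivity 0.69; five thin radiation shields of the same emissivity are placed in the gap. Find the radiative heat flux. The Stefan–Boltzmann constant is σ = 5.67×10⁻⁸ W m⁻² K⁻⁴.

q ≈ 16200 W/m²

Each of the 6 gaps contributes resistance (2/ε − 1) = 2/0.69 − 1 = 1.899; total = 11.39.
q = σ(T₁⁴ − T₂⁴) / 11.39 = 5.67×10⁻⁸ × 3.25×10^12 / 11.39 = 16200 W/m².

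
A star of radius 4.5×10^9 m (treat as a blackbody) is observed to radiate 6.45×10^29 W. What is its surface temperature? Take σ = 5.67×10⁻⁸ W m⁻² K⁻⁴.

A = 4πr² = 4π × (4.5×10^9)² = 2.54×10^20 m².
From P = σAT⁴, T = (P / σA)^(1/4) = (6.45×10^29 / (5.67×10⁻⁸ × 2.54×10^20))^(1/4).
T = (4.47×10^16)^(1/4) = 14500 K.

T ≈ 14500 K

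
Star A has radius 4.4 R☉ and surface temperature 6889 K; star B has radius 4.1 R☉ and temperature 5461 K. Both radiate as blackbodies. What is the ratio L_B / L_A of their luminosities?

L = 4πR²σT⁴ ∝ R²T⁴, so L_B/L_A = (4.1/4.4)² × (5461/6889)⁴ = 0.868 × 0.395 = 0.343.

L_B/L_A ≈ 0.343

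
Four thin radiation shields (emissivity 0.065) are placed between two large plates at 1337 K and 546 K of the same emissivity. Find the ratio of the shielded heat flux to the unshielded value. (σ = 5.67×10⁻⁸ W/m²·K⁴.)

ratio ≈ 0.200

With N identical shields there are N+1 = 5 gaps in series, each with the same radiative resistance, so the flux falls to 1/(N+1) of its unshielded value.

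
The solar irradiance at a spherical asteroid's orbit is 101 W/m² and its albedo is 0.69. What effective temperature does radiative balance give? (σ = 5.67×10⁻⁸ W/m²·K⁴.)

Power absorbed = (1−a)S·πR²; power emitted = 4πR²σT⁴. Equating and cancelling πR²:
T = ((1−a)S / 4σ)^(1/4) = (31.3 / (4 × 5.67×10⁻⁸))^(1/4) = (1.38×10^8)^(1/4).
T = 108 K.

T ≈ 108 K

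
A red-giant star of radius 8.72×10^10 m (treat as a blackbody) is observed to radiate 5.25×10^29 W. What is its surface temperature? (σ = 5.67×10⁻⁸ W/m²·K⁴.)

T ≈ 3140 K

A = 4πr² = 4π × (8.72×10^10)² = 9.56×10^22 m².
From P = σAT⁴, T = (P / σA)^(1/4) = (5.25×10^29 / (5.67×10⁻⁸ × 9.56×10^22))^(1/4).
T = (9.69×10^13)^(1/4) = 3140 K.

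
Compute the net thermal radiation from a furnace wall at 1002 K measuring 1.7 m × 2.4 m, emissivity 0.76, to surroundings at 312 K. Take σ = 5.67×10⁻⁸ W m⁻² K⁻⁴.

Q ≈ 1.76×10^5 W

A = 1.7 × 2.4 = 4.08 m².
Q = εσA(T⁴ − T_s⁴). T⁴ − T_s⁴ = (1002)⁴ − (312)⁴ = 1.01×10^12 − 9.48×10^9 = 9.99×10^11 K⁴.
Q = 0.76 × 5.67×10⁻⁸ × 4.08 × 9.99×10^11 = 1.76×10^5 W.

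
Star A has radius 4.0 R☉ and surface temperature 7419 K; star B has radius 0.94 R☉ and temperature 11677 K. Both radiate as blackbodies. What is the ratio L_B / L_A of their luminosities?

L = 4πR²σT⁴ ∝ R²T⁴, so L_B/L_A = (0.94/4.0)² × (11677/7419)⁴ = 0.0552 × 6.14 = 0.339.

L_B/L_A ≈ 0.339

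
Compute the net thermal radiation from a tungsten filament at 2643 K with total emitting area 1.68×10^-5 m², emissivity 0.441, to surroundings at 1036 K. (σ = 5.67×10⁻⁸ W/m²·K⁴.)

Q = εσA(T⁴ − T_s⁴). T⁴ − T_s⁴ = (2643)⁴ − (1036)⁴ = 4.88×10^13 − 1.15×10^12 = 4.76×10^13 K⁴.
Q = 0.441 × 5.67×10⁻⁸ × 1.68×10^-5 × 4.76×10^13 = 20.0 W.

Q ≈ 20.0 W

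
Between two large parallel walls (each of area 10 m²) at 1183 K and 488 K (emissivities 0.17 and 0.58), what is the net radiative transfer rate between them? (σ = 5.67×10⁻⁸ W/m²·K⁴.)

For two large parallel gray plates, q = σ(T₁⁴ − T₂⁴) / (1/ε₁ + 1/ε₂ − 1).
1/ε₁ + 1/ε₂ − 1 = 1/0.17 + 1/0.58 − 1 = 6.606.
T₁⁴ − T₂⁴ = 1.96×10^12 − 5.67×10^10 = 1.90×10^12 K⁴.
q = 5.67×10⁻⁸ × 1.90×10^12 / 6.606 = 16300 W/m².
Q = q·A = 16300 × 10 = 1.63×10^5 W.

Q ≈ 1.63×10^5 W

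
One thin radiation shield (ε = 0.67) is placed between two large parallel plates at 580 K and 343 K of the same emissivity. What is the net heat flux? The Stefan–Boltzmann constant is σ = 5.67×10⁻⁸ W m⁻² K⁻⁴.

Each of the 2 gaps contributes resistance (2/ε − 1) = 2/0.67 − 1 = 1.985; total = 3.970.
q = σ(T₁⁴ − T₂⁴) / 3.970 = 5.67×10⁻⁸ × 9.93×10^10 / 3.970 = 1420 W/m².

q ≈ 1420 W/m²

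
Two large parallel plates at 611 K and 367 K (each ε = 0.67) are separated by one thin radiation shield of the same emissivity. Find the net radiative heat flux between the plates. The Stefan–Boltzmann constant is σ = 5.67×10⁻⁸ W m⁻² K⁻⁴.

q ≈ 1730 W/m²

Each of the 2 gaps contributes resistance (2/ε − 1) = 2/0.67 − 1 = 1.985; total = 3.970.
q = σ(T₁⁴ − T₂⁴) / 3.970 = 5.67×10⁻⁸ × 1.21×10^11 / 3.970 = 1730 W/m².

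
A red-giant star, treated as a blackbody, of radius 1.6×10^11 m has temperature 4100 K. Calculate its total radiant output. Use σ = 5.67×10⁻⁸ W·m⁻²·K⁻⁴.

P ≈ 5.15×10^30 W

A = 4πr² = 4π × (1.6×10^11)² = 3.22×10^23 m².
P = σAT⁴ = 5.67×10⁻⁸ × 3.22×10^23 × (4100)⁴ = 5.67×10⁻⁸ × 3.22×10^23 × 2.83×10^14.
P = 5.15×10^30 W.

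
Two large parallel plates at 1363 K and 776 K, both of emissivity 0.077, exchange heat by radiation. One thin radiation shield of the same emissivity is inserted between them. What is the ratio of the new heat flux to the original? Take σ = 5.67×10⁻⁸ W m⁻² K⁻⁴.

With N identical shields there are N+1 = 2 gaps in series, each with the same radiative resistance, so the flux falls to 1/(N+1) of its unshielded value.

ratio ≈ 0.500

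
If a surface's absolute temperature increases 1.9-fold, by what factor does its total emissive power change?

P ∝ T⁴, so the power scales as (1.9)⁴ = 13.0.

factor ≈ 13.0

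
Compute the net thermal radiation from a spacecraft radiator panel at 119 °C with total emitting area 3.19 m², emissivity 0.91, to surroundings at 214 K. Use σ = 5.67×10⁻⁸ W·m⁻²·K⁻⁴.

Convert: 119 °C = 392 K.
Q = εσA(T⁴ − T_s⁴). T⁴ − T_s⁴ = (392)⁴ − (214)⁴ = 2.36×10^10 − 2.10×10^9 = 2.15×10^10 K⁴.
Q = 0.91 × 5.67×10⁻⁸ × 3.19 × 2.15×10^10 = 3540 W.

Q ≈ 3540 W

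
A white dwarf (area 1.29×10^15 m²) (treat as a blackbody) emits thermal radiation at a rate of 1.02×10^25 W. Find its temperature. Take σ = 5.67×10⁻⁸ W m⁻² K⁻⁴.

From P = σAT⁴, T = (P / σA)^(1/4) = (1.02×10^25 / (5.67×10⁻⁸ × 1.29×10^15))^(1/4).
T = (1.39×10^17)^(1/4) = 19300 K.

T ≈ 19300 K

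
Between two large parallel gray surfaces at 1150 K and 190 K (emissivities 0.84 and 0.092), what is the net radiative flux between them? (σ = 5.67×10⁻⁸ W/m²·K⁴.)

For two large parallel gray plates, q = σ(T₁⁴ − T₂⁴) / (1/ε₁ + 1/ε₂ − 1).
1/ε₁ + 1/ε₂ − 1 = 1/0.84 + 1/0.092 − 1 = 11.06.
T₁⁴ − T₂⁴ = 1.75×10^12 − 1.30×10^9 = 1.75×10^12 K⁴.
q = 5.67×10⁻⁸ × 1.75×10^12 / 11.06 = 8960 W/m².

q ≈ 8960 W/m²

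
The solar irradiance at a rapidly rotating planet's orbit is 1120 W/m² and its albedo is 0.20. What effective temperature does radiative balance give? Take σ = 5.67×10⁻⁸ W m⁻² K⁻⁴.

Power absorbed = (1−a)S·πR²; power emitted = 4πR²σT⁴. Equating and cancelling πR²:
T = ((1−a)S / 4σ)^(1/4) = (896 / (4 × 5.67×10⁻⁸))^(1/4) = (3.95×10^9)^(1/4).
T = 251 K.

T ≈ 251 K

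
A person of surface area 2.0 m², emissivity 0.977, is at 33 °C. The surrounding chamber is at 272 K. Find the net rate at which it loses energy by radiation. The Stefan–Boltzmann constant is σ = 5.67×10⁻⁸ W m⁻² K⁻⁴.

Convert: 33 °C = 306 K.
Q = εσA(T⁴ − T_s⁴). T⁴ − T_s⁴ = (306)⁴ − (272)⁴ = 8.77×10^9 − 5.47×10^9 = 3.29×10^9 K⁴.
Q = 0.977 × 5.67×10⁻⁸ × 2.00 × 3.29×10^9 = 365 W.

Q ≈ 365 W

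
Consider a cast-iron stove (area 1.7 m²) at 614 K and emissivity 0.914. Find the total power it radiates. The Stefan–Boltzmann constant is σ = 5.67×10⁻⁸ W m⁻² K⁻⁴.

P ≈ 12500 W

Stefan–Boltzmann: P = εσAT⁴ = 0.914 × 5.67×10⁻⁸ × 1.70 × (614)⁴ = 0.914 × 5.67×10⁻⁸ × 1.70 × 1.42×10^11.
P = 12500 W.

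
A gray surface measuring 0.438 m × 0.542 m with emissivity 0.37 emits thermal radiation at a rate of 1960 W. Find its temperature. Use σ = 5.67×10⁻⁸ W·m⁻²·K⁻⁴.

T ≈ 792 K

A = 0.438 × 0.542 = 0.237 m².
From P = εσAT⁴, T = (P / εσA)^(1/4) = (1960 / (0.37 × 5.67×10⁻⁸ × 0.237))^(1/4).
T = (3.94×10^11)^(1/4) = 792 K.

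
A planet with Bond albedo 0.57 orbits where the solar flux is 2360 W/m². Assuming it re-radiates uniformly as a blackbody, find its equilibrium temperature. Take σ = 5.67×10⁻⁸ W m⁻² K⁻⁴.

T ≈ 259 K

Power absorbed = (1−a)S·πR²; power emitted = 4πR²σT⁴. Equating and cancelling πR²:
T = ((1−a)S / 4σ)^(1/4) = (1010 / (4 × 5.67×10⁻⁸))^(1/4) = (4.47×10^9)^(1/4).
T = 259 K.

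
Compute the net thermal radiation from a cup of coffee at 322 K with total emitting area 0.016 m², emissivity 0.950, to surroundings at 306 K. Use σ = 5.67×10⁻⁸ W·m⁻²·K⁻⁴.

Q = εσA(T⁴ − T_s⁴). T⁴ − T_s⁴ = (322)⁴ − (306)⁴ = 1.08×10^10 − 8.77×10^9 = 1.98×10^9 K⁴.
Q = 0.950 × 5.67×10⁻⁸ × 0.0160 × 1.98×10^9 = 1.71 W.

Q ≈ 1.71 W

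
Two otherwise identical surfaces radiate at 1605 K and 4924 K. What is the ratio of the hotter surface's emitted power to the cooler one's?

P ∝ T⁴, so the ratio is (4924/1605)⁴ = (3.068)⁴ = 88.6.

ratio ≈ 88.6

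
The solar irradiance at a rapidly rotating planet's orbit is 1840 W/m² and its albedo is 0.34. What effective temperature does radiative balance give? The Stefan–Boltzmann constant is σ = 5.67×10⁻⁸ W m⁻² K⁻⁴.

T ≈ 271 K

Power absorbed = (1−a)S·πR²; power emitted = 4πR²σT⁴. Equating and cancelling πR²:
T = ((1−a)S / 4σ)^(1/4) = (1210 / (4 × 5.67×10⁻⁸))^(1/4) = (5.35×10^9)^(1/4).
T = 271 K.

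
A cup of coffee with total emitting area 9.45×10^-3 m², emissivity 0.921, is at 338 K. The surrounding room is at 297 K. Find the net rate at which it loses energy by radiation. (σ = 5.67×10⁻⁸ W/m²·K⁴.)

Q = εσA(T⁴ − T_s⁴). T⁴ − T_s⁴ = (338)⁴ − (297)⁴ = 1.31×10^10 − 7.78×10^9 = 5.27×10^9 K⁴.
Q = 0.921 × 5.67×10⁻⁸ × 9.45×10^-3 × 5.27×10^9 = 2.60 W.

Q ≈ 2.60 W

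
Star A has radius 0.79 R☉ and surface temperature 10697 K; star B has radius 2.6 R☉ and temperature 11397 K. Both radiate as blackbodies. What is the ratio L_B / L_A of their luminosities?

L = 4πR²σT⁴ ∝ R²T⁴, so L_B/L_A = (2.6/0.79)² × (11397/10697)⁴ = 10.8 × 1.29 = 14.0.

L_B/L_A ≈ 14.0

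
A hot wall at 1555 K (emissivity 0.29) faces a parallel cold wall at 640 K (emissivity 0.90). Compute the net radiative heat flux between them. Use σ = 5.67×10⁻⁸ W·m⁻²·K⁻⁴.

q ≈ 90500 W/m²

For two large parallel gray plates, q = σ(T₁⁴ − T₂⁴) / (1/ε₁ + 1/ε₂ − 1).
1/ε₁ + 1/ε₂ − 1 = 1/0.29 + 1/0.90 − 1 = 3.559.
T₁⁴ − T₂⁴ = 5.85×10^12 − 1.68×10^11 = 5.68×10^12 K⁴.
q = 5.67×10⁻⁸ × 5.68×10^12 / 3.559 = 90500 W/m².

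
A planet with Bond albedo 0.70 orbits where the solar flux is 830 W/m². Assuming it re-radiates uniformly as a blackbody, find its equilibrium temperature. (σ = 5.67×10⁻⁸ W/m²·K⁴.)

T ≈ 182 K

Power absorbed = (1−a)S·πR²; power emitted = 4πR²σT⁴. Equating and cancelling πR²:
T = ((1−a)S / 4σ)^(1/4) = (249 / (4 × 5.67×10⁻⁸))^(1/4) = (1.10×10^9)^(1/4).
T = 182 K.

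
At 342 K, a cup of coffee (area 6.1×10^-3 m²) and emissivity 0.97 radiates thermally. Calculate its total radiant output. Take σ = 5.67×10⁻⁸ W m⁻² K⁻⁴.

P ≈ 4.59 W

P = εσAT⁴ = 0.97 × 5.67×10⁻⁸ × 6.10×10^-3 × (342)⁴ = 0.97 × 5.67×10⁻⁸ × 6.10×10^-3 × 1.37×10^10.
P = 4.59 W.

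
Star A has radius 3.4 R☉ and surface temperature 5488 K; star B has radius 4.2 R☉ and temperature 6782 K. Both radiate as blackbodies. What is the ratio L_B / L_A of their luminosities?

L = 4πR²σT⁴ ∝ R²T⁴, so L_B/L_A = (4.2/3.4)² × (6782/5488)⁴ = 1.53 × 2.33 = 3.56.

L_B/L_A ≈ 3.56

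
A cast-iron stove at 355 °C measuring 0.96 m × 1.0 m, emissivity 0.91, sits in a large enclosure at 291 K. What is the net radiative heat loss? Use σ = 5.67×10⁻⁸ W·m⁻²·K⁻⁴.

Q ≈ 7350 W

A = 0.96 × 1.0 = 0.960 m².
Convert: 355 °C = 628 K.
Q = εσA(T⁴ − T_s⁴). T⁴ − T_s⁴ = (628)⁴ − (291)⁴ = 1.56×10^11 − 7.17×10^9 = 1.48×10^11 K⁴.
Q = 0.91 × 5.67×10⁻⁸ × 0.960 × 1.48×10^11 = 7350 W.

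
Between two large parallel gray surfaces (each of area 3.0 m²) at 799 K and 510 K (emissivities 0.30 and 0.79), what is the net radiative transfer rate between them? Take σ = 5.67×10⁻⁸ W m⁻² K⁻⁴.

For two large parallel gray plates, q = σ(T₁⁴ − T₂⁴) / (1/ε₁ + 1/ε₂ − 1).
1/ε₁ + 1/ε₂ − 1 = 1/0.30 + 1/0.79 − 1 = 3.599.
T₁⁴ − T₂⁴ = 4.08×10^11 − 6.77×10^10 = 3.40×10^11 K⁴.
q = 5.67×10⁻⁸ × 3.40×10^11 / 3.599 = 5350 W/m².
Q = q·A = 5350 × 3.0 = 16100 W.

Q ≈ 16100 W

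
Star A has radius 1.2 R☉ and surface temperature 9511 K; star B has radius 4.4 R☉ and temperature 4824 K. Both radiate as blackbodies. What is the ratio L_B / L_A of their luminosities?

L = 4πR²σT⁴ ∝ R²T⁴, so L_B/L_A = (4.4/1.2)² × (4824/9511)⁴ = 13.4 × 0.0662 = 0.890.

L_B/L_A ≈ 0.890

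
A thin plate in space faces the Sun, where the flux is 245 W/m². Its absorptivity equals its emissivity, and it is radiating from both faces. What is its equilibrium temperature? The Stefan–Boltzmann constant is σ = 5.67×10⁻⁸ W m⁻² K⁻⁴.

T ≈ 216 K

Absorbed flux αS = emitted flux 2εσT⁴ per unit area; with α = ε this gives T = (S/2σ)^(1/4).
T = (245 / (2 × 5.67×10⁻⁸))^(1/4) = (2.16×10^9)^(1/4).
T = 216 K.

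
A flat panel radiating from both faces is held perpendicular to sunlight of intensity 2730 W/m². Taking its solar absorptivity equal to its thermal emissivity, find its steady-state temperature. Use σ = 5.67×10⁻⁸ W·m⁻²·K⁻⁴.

T ≈ 394 K

Absorbed flux αS = emitted flux 2εσT⁴ per unit area; with α = ε this gives T = (S/2σ)^(1/4).
T = (2730 / (2 × 5.67×10⁻⁸))^(1/4) = (2.41×10^10)^(1/4).
T = 394 K.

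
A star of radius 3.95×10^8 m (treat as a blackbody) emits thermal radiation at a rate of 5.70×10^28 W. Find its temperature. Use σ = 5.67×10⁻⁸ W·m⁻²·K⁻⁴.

A = 4πr² = 4π × (3.95×10^8)² = 1.96×10^18 m².
From P = σAT⁴, T = (P / σA)^(1/4) = (5.70×10^28 / (5.67×10⁻⁸ × 1.96×10^18))^(1/4).
T = (5.13×10^17)^(1/4) = 26800 K.

T ≈ 26800 K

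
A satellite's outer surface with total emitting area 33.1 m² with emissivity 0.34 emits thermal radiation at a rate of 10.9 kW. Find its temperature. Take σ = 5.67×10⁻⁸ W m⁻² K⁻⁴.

T ≈ 362 K

From P = εσAT⁴, T = (P / εσA)^(1/4) = (10900 / (0.34 × 5.67×10⁻⁸ × 33.1))^(1/4).
T = (1.71×10^10)^(1/4) = 362 K.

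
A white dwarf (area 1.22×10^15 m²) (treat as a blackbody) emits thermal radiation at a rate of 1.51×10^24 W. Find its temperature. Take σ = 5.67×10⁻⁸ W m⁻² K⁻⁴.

T ≈ 12200 K

From P = σAT⁴, T = (P / σA)^(1/4) = (1.51×10^24 / (5.67×10⁻⁸ × 1.22×10^15))^(1/4).
T = (2.18×10^16)^(1/4) = 12200 K.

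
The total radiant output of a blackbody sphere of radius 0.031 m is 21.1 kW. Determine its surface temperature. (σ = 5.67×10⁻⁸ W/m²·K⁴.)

T ≈ 2360 K

A = 4πr² = 4π × (0.031)² = 0.0121 m².
From P = σAT⁴, T = (P / σA)^(1/4) = (21100 / (5.67×10⁻⁸ × 0.0121))^(1/4).
T = (3.08×10^13)^(1/4) = 2360 K.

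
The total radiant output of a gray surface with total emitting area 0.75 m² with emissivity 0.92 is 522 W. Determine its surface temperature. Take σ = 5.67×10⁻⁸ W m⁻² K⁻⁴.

T ≈ 340 K

From P = εσAT⁴, T = (P / εσA)^(1/4) = (522 / (0.92 × 5.67×10⁻⁸ × 0.750))^(1/4).
T = (1.33×10^10)^(1/4) = 340 K.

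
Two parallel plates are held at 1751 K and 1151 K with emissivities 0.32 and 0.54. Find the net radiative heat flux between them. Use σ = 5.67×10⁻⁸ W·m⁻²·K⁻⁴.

For two large parallel gray plates, q = σ(T₁⁴ − T₂⁴) / (1/ε₁ + 1/ε₂ − 1).
1/ε₁ + 1/ε₂ − 1 = 1/0.32 + 1/0.54 − 1 = 3.977.
T₁⁴ − T₂⁴ = 9.40×10^12 − 1.76×10^12 = 7.65×10^12 K⁴.
q = 5.67×10⁻⁸ × 7.65×10^12 / 3.977 = 1.09×10^5 W/m².

q ≈ 1.09×10^5 W/m²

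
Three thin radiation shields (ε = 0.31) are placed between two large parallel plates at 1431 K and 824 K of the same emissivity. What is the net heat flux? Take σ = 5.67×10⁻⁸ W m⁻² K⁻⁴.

Each of the 4 gaps contributes resistance (2/ε − 1) = 2/0.31 − 1 = 5.452; total = 21.81.
q = σ(T₁⁴ − T₂⁴) / 21.81 = 5.67×10⁻⁸ × 3.73×10^12 / 21.81 = 9700 W/m².

q ≈ 9700 W/m²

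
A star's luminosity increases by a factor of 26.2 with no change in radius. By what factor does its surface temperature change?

P ∝ T⁴ ⇒ T ∝ P^(1/4), so T scales by (26.2)^(1/4) = 2.26.

factor ≈ 2.26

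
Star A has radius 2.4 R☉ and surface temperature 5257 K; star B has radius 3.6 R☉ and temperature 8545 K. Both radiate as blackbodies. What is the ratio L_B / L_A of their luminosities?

L = 4πR²σT⁴ ∝ R²T⁴, so L_B/L_A = (3.6/2.4)² × (8545/5257)⁴ = 2.25 × 6.98 = 15.7.

L_B/L_A ≈ 15.7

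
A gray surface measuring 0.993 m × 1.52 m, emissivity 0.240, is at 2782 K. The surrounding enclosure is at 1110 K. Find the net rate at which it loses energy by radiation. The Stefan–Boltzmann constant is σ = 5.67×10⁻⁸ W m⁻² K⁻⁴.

Q ≈ 1.20×10^6 W

A = 0.993 × 1.52 = 1.51 m².
Q = εσA(T⁴ − T_s⁴). T⁴ − T_s⁴ = (2782)⁴ − (1110)⁴ = 5.99×10^13 − 1.52×10^12 = 5.84×10^13 K⁴.
Q = 0.240 × 5.67×10⁻⁸ × 1.51 × 5.84×10^13 = 1.20×10^6 W.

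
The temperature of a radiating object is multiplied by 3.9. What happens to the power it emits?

P ∝ T⁴, so the power scales as (3.9)⁴ = 231.

factor ≈ 231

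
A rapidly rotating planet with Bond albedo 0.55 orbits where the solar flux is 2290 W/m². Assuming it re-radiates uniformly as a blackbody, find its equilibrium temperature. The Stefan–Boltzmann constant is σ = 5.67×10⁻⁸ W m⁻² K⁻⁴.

T ≈ 260 K

Power absorbed = (1−a)S·πR²; power emitted = 4πR²σT⁴. Equating and cancelling πR²:
T = ((1−a)S / 4σ)^(1/4) = (1030 / (4 × 5.67×10⁻⁸))^(1/4) = (4.54×10^9)^(1/4).
T = 260 K.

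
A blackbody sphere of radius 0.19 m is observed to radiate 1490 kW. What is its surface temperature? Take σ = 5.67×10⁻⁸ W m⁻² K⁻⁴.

A = 4πr² = 4π × (0.19)² = 0.454 m².
From P = σAT⁴, T = (P / σA)^(1/4) = (1.49×10^6 / (5.67×10⁻⁸ × 0.454))^(1/4).
T = (5.79×10^13)^(1/4) = 2760 K.

T ≈ 2760 K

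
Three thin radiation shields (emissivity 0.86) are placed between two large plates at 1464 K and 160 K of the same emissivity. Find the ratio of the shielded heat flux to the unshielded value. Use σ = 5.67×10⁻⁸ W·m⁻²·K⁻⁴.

ratio ≈ 0.250

With N identical shields there are N+1 = 4 gaps in series, each with the same radiative resistance, so the flux falls to 1/(N+1) of its unshielded value.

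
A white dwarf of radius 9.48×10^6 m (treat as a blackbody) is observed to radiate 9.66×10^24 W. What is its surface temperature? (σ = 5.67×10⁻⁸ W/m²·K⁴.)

T ≈ 19700 K

A = 4πr² = 4π × (9.48×10^6)² = 1.13×10^15 m².
From P = σAT⁴, T = (P / σA)^(1/4) = (9.66×10^24 / (5.67×10⁻⁸ × 1.13×10^15))^(1/4).
T = (1.51×10^17)^(1/4) = 19700 K.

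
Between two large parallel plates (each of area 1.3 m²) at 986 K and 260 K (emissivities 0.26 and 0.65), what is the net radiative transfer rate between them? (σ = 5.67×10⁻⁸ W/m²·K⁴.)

For two large parallel gray plates, q = σ(T₁⁴ − T₂⁴) / (1/ε₁ + 1/ε₂ − 1).
1/ε₁ + 1/ε₂ − 1 = 1/0.26 + 1/0.65 − 1 = 4.385.
T₁⁴ − T₂⁴ = 9.45×10^11 − 4.57×10^9 = 9.41×10^11 K⁴.
q = 5.67×10⁻⁸ × 9.41×10^11 / 4.385 = 12200 W/m².
Q = q·A = 12200 × 1.3 = 15800 W.

Q ≈ 15800 W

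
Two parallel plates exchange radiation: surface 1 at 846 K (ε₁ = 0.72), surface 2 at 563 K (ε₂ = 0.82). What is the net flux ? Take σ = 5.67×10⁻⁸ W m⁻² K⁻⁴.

q ≈ 14500 W/m²

For two large parallel gray plates, q = σ(T₁⁴ − T₂⁴) / (1/ε₁ + 1/ε₂ − 1).
1/ε₁ + 1/ε₂ − 1 = 1/0.72 + 1/0.82 − 1 = 1.608.
T₁⁴ − T₂⁴ = 5.12×10^11 − 1.00×10^11 = 4.12×10^11 K⁴.
q = 5.67×10⁻⁸ × 4.12×10^11 / 1.608 = 14500 W/m².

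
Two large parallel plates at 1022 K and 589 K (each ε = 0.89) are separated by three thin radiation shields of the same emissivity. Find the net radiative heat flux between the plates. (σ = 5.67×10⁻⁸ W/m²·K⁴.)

q ≈ 11000 W/m²

Each of the 4 gaps contributes resistance (2/ε − 1) = 2/0.89 − 1 = 1.247; total = 4.989.
q = σ(T₁⁴ − T₂⁴) / 4.989 = 5.67×10⁻⁸ × 9.71×10^11 / 4.989 = 11000 W/m².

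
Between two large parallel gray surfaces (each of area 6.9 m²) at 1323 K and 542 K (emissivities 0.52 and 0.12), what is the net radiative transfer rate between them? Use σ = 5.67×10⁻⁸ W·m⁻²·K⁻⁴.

For two large parallel gray plates, q = σ(T₁⁴ − T₂⁴) / (1/ε₁ + 1/ε₂ − 1).
1/ε₁ + 1/ε₂ − 1 = 1/0.52 + 1/0.12 − 1 = 9.256.
T₁⁴ − T₂⁴ = 3.06×10^12 − 8.63×10^10 = 2.98×10^12 K⁴.
q = 5.67×10⁻⁸ × 2.98×10^12 / 9.256 = 18200 W/m².
Q = q·A = 18200 × 6.9 = 1.26×10^5 W.

Q ≈ 1.26×10^5 W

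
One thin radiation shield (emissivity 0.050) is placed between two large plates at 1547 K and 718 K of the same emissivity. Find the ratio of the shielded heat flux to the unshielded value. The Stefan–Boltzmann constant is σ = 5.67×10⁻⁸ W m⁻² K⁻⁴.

With N identical shields there are N+1 = 2 gaps in series, each with the same radiative resistance, so the flux falls to 1/(N+1) of its unshielded value.

ratio ≈ 0.500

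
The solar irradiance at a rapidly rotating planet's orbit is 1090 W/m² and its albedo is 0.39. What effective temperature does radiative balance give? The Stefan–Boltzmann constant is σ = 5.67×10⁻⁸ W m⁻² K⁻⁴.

T ≈ 233 K

Power absorbed = (1−a)S·πR²; power emitted = 4πR²σT⁴. Equating and cancelling πR²:
T = ((1−a)S / 4σ)^(1/4) = (665 / (4 × 5.67×10⁻⁸))^(1/4) = (2.93×10^9)^(1/4).
T = 233 K.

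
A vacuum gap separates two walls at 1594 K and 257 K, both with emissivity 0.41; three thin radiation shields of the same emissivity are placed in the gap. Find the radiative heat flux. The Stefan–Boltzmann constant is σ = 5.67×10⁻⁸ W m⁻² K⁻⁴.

Each of the 4 gaps contributes resistance (2/ε − 1) = 2/0.41 − 1 = 3.878; total = 15.51.
q = σ(T₁⁴ − T₂⁴) / 15.51 = 5.67×10⁻⁸ × 6.45×10^12 / 15.51 = 23600 W/m².

q ≈ 23600 W/m²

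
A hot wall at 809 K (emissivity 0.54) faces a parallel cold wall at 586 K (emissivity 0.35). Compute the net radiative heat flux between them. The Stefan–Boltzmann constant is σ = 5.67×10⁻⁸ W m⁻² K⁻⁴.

For two large parallel gray plates, q = σ(T₁⁴ − T₂⁴) / (1/ε₁ + 1/ε₂ − 1).
1/ε₁ + 1/ε₂ − 1 = 1/0.54 + 1/0.35 − 1 = 3.709.
T₁⁴ − T₂⁴ = 4.28×10^11 − 1.18×10^11 = 3.10×10^11 K⁴.
q = 5.67×10⁻⁸ × 3.10×10^11 / 3.709 = 4750 W/m².

q ≈ 4750 W/m²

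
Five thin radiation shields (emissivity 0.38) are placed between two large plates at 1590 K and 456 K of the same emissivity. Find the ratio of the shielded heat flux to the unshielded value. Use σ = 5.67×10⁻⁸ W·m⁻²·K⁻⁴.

With N identical shields there are N+1 = 6 gaps in series, each with the same radiative resistance, so the flux falls to 1/(N+1) of its unshielded value.

ratio ≈ 0.167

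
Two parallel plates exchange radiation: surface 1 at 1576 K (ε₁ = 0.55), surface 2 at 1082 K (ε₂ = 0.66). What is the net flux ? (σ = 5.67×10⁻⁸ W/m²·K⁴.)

q ≈ 1.17×10^5 W/m²

For two large parallel gray plates, q = σ(T₁⁴ − T₂⁴) / (1/ε₁ + 1/ε₂ − 1).
1/ε₁ + 1/ε₂ − 1 = 1/0.55 + 1/0.66 − 1 = 2.333.
T₁⁴ − T₂⁴ = 6.17×10^12 − 1.37×10^12 = 4.80×10^12 K⁴.
q = 5.67×10⁻⁸ × 4.80×10^12 / 2.333 = 1.17×10^5 W/m².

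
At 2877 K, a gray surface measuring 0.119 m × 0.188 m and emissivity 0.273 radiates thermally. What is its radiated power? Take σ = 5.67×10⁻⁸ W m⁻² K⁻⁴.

P ≈ 23700 W

A = 0.119 × 0.188 = 0.0224 m².
P = εσAT⁴ = 0.273 × 5.67×10⁻⁸ × 0.0224 × (2877)⁴ = 0.273 × 5.67×10⁻⁸ × 0.0224 × 6.85×10^13.
P = 23700 W.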